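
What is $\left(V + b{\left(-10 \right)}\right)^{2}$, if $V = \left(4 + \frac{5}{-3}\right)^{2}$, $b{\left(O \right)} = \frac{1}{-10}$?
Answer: $\frac{231361}{8100} \approx 28.563$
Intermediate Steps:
$b{\left(O \right)} = - \frac{1}{10}$
$V = \frac{49}{9}$ ($V = \left(4 + 5 \left(- \frac{1}{3}\right)\right)^{2} = \left(4 - \frac{5}{3}\right)^{2} = \left(\frac{7}{3}\right)^{2} = \frac{49}{9} \approx 5.4444$)
$\left(V + b{\left(-10 \right)}\right)^{2} = \left(\frac{49}{9} - \frac{1}{10}\right)^{2} = \left(\frac{481}{90}\right)^{2} = \frac{231361}{8100}$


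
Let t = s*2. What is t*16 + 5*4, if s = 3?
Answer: 116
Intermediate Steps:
t = 6 (t = 3*2 = 6)
t*16 + 5*4 = 6*16 + 5*4 = 96 + 20 = 116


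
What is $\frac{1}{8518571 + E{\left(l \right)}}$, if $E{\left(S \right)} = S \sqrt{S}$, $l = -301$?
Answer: $\frac{8518571}{72566079152942} + \frac{301 i \sqrt{301}}{72566079152942} \approx 1.1739 \cdot 10^{-7} + 7.1964 \cdot 10^{-11} i$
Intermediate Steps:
$E{\left(S \right)} = S^{\frac{3}{2}}$
$\frac{1}{8518571 + E{\left(l \right)}} = \frac{1}{8518571 + \left(-301\right)^{\frac{3}{2}}} = \frac{1}{8518571 - 301 i \sqrt{301}}$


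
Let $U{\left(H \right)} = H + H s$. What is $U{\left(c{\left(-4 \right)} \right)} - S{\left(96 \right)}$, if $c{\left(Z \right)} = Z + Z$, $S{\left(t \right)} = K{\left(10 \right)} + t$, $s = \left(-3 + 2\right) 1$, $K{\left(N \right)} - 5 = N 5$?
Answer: $-151$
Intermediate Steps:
$K{\left(N \right)} = 5 + 5 N$ ($K{\left(N \right)} = 5 + N 5 = 5 + 5 N$)
$s = -1$ ($s = \left(-1\right) 1 = -1$)
$S{\left(t \right)} = 55 + t$ ($S{\left(t \right)} = \left(5 + 5 \cdot 10\right) + t = \left(5 + 50\right) + t = 55 + t$)
$c{\left(Z \right)} = 2 Z$
$U{\left(H \right)} = 0$ ($U{\left(H \right)} = H + H \left(-1\right) = H - H = 0$)
$U{\left(c{\left(-4 \right)} \right)} - S{\left(96 \right)} = 0 - \left(55 + 96\right) = 0 - 151 = -151$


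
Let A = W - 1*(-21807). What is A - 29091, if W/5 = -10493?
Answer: -59749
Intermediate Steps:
W = -52465 (W = 5*(-10493) = -52465)
A = -30658 (A = -52465 - 1*(-21807) = -52465 + 21807 = -30658)
A - 29091 = -30658 - 29091 = -59749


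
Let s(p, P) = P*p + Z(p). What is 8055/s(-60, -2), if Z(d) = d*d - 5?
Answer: 1611/743 ≈ 2.1682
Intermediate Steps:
Z(d) = -5 + d**2 (Z(d) = d**2 - 5 = -5 + d**2)
s(p, P) = -5 + p**2 + P*p (s(p, P) = P*p + (-5 + p**2) = -5 + p**2 + P*p)
8055/s(-60, -2) = 8055/(-5 + (-60)**2 - 2*(-60)) = 8055/(-5 + 3600 + 120) = 8055/3715 = 8055*(1/3715) = 1611/743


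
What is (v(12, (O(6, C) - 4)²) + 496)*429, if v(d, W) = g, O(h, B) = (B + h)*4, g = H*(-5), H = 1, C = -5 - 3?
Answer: 210639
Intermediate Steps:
C = -8
g = -5 (g = 1*(-5) = -5)
O(h, B) = 4*B + 4*h
v(d, W) = -5
(v(12, (O(6, C) - 4)²) + 496)*429 = (-5 + 496)*429 = 491*429 = 210639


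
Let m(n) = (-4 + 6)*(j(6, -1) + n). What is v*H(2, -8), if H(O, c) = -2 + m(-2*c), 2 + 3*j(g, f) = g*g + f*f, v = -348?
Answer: -18560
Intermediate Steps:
j(g, f) = -⅔ + f²/3 + g²/3 (j(g, f) = -⅔ + (g*g + f*f)/3 = -⅔ + (g² + f²)/3 = -⅔ + (f² + g²)/3 = -⅔ + (f²/3 + g²/3) = -⅔ + f²/3 + g²/3)
m(n) = 70/3 + 2*n (m(n) = (-4 + 6)*((-⅔ + (⅓)*(-1)² + (⅓)*6²) + n) = 2*((-⅔ + (⅓)*1 + (⅓)*36) + n) = 2*((-⅔ + ⅓ + 12) + n) = 2*(35/3 + n) = 70/3 + 2*n)
H(O, c) = 64/3 - 4*c (H(O, c) = -2 + (70/3 + 2*(-2*c)) = -2 + (70/3 - 4*c) = 64/3 - 4*c)
v*H(2, -8) = -348*(64/3 - 4*(-8)) = -348*(64/3 + 32) = -348*160/3 = -18560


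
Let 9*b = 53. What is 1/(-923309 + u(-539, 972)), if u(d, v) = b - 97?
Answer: -9/8310601 ≈ -1.0830e-6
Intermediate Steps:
b = 53/9 (b = (1/9)*53 = 53/9 ≈ 5.8889)
u(d, v) = -820/9 (u(d, v) = 53/9 - 97 = -820/9)
1/(-923309 + u(-539, 972)) = 1/(-923309 - 820/9) = 1/(-8310601/9) = -9/8310601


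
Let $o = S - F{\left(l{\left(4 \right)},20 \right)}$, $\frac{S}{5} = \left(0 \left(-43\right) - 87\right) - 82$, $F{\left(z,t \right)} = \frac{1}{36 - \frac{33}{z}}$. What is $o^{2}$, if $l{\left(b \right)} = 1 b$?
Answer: $\frac{8798252401}{12321} \approx 7.1409 \cdot 10^{5}$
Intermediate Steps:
$l{\left(b \right)} = b$
$S = -845$ ($S = 5 \left(\left(0 \left(-43\right) - 87\right) - 82\right) = 5 \left(\left(0 - 87\right) - 82\right) = 5 \left(-87 - 82\right) = 5 \left(-169\right) = -845$)
$o = - \frac{93799}{111}$ ($o = -845 - \frac{1}{3} \cdot 4 \frac{1}{-11 + 12 \cdot 4} = -845 - \frac{1}{3} \cdot 4 \frac{1}{-11 + 48} = -845 - \frac{1}{3} \cdot 4 \cdot \frac{1}{37} = -845 - \frac{4}{111} = - \frac{93799}{111} \approx -845.04$)
$o^{2} = \left(- \frac{93799}{111}\right)^{2} = \frac{8798252401}{12321}$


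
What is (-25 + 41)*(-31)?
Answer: -496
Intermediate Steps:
(-25 + 41)*(-31) = 16*(-31) = -496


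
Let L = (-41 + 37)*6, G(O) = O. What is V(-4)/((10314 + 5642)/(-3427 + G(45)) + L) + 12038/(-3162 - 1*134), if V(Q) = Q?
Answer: -140573803/40015088 ≈ -3.5130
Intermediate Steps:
L = -24 (L = -4*6 = -24)
V(-4)/((10314 + 5642)/(-3427 + G(45)) + L) + 12038/(-3162 - 1*134) = -4/((10314 + 5642)/(-3427 + 45) - 24) + 12038/(-3162 - 1*134) = -4/(15956/(-3382) - 24) + 12038/(-3162 - 134) = -4/(15956*(-1/3382) - 24) + 12038/(-3296) = -4/(-7978/1691 - 24) + 12038*(-1/3296) = -4/(-48562/1691) - 6019/1648 = -4*(-1691/48562) - 6019/1648 = 3382/24281 - 6019/1648 = -140573803/40015088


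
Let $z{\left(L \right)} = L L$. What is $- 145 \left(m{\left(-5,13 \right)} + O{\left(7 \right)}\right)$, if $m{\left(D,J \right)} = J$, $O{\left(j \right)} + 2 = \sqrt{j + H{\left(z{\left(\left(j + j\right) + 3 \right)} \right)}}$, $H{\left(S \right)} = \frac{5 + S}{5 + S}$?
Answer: $-1595 - 290 \sqrt{2} \approx -2005.1$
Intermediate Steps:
$z{\left(L \right)} = L^{2}$
$H{\left(S \right)} = 1$
$O{\left(j \right)} = -2 + \sqrt{1 + j}$ ($O{\left(j \right)} = -2 + \sqrt{j + 1} = -2 + \sqrt{1 + j}$)
$- 145 \left(m{\left(-5,13 \right)} + O{\left(7 \right)}\right) = - 145 \left(13 - \left(2 - \sqrt{1 + 7}\right)\right) = - 145 \left(13 - \left(2 - \sqrt{8}\right)\right) = - 145 \left(13 - \left(2 - 2 \sqrt{2}\right)\right) = - 145 \left(11 + 2 \sqrt{2}\right) = -1595 - 290 \sqrt{2}$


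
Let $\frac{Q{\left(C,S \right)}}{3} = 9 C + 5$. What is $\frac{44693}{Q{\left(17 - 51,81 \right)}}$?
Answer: $- \frac{44693}{903} \approx -49.494$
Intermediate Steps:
$Q{\left(C,S \right)} = 15 + 27 C$ ($Q{\left(C,S \right)} = 3 \left(9 C + 5\right) = 3 \left(5 + 9 C\right) = 15 + 27 C$)
$\frac{44693}{Q{\left(17 - 51,81 \right)}} = \frac{44693}{15 + 27 \left(17 - 51\right)} = \frac{44693}{15 + 27 \left(-34\right)} = \frac{44693}{15 - 918} = \frac{44693}{-903} = 44693 \left(- \frac{1}{903}\right) = - \frac{44693}{903}$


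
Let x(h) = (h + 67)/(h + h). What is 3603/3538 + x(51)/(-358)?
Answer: 16393708/16149201 ≈ 1.0151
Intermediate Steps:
x(h) = (67 + h)/(2*h) (x(h) = (67 + h)/((2*h)) = (67 + h)*(1/(2*h)) = (67 + h)/(2*h))
3603/3538 + x(51)/(-358) = 3603/3538 + ((½)*(67 + 51)/51)/(-358) = 3603*(1/3538) + ((½)*(1/51)*118)*(-1/358) = 3603/3538 + (59/51)*(-1/358) = 3603/3538 - 59/18258 = 16393708/16149201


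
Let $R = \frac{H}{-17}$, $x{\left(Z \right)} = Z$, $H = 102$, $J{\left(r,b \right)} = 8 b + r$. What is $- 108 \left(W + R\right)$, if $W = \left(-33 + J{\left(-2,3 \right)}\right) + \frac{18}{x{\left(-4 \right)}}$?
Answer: $2322$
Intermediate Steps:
$J{\left(r,b \right)} = r + 8 b$
$R = -6$ ($R = \frac{102}{-17} = 102 \left(- \frac{1}{17}\right) = -6$)
$W = - \frac{31}{2}$ ($W = \left(-33 + \left(-2 + 8 \cdot 3\right)\right) + \frac{18}{-4} = \left(-33 + \left(-2 + 24\right)\right) + 18 \left(- \frac{1}{4}\right) = \left(-33 + 22\right) - \frac{9}{2} = -11 - \frac{9}{2} = - \frac{31}{2} \approx -15.5$)
$- 108 \left(W + R\right) = - 108 \left(- \frac{31}{2} - 6\right) = \left(-108\right) \left(- \frac{43}{2}\right) = 2322$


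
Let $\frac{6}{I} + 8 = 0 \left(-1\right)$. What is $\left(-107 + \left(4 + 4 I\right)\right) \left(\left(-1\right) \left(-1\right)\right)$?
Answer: $-106$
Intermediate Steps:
$I = - \frac{3}{4}$ ($I = \frac{6}{-8 + 0 \left(-1\right)} = \frac{6}{-8 + 0} = \frac{6}{-8} = 6 \left(- \frac{1}{8}\right) = - \frac{3}{4} \approx -0.75$)
$\left(-107 + \left(4 + 4 I\right)\right) \left(\left(-1\right) \left(-1\right)\right) = \left(-107 + \left(4 + 4 \left(- \frac{3}{4}\right)\right)\right) \left(\left(-1\right) \left(-1\right)\right) = \left(-107 + \left(4 - 3\right)\right) 1 = \left(-107 + 1\right) 1 = \left(-106\right) 1 = -106$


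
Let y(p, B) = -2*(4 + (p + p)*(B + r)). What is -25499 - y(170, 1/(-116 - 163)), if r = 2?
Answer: -6733229/279 ≈ -24133.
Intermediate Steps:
y(p, B) = -8 - 4*p*(2 + B) (y(p, B) = -2*(4 + (p + p)*(B + 2)) = -2*(4 + (2*p)*(2 + B)) = -2*(4 + 2*p*(2 + B)) = -8 - 4*p*(2 + B))
-25499 - y(170, 1/(-116 - 163)) = -25499 - (-8 - 8*170 - 4*170/(-116 - 163)) = -25499 - (-8 - 1360 - 4*170/(-279)) = -25499 - (-8 - 1360 - 4*(-1/279)*170) = -25499 - (-8 - 1360 + 680/279) = -25499 - 1*(-380992/279) = -25499 + 380992/279 = -6733229/279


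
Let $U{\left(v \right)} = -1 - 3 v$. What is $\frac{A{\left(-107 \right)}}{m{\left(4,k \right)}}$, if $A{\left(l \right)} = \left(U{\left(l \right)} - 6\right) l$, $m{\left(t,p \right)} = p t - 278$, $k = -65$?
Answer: $\frac{16799}{269} \approx 62.45$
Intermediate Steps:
$m{\left(t,p \right)} = -278 + p t$
$A{\left(l \right)} = l \left(-7 - 3 l\right)$ ($A{\left(l \right)} = \left(\left(-1 - 3 l\right) - 6\right) l = \left(-7 - 3 l\right) l = l \left(-7 - 3 l\right)$)
$\frac{A{\left(-107 \right)}}{m{\left(4,k \right)}} = \frac{\left(-1\right) \left(-107\right) \left(7 + 3 \left(-107\right)\right)}{-278 - 260} = \frac{\left(-1\right) \left(-107\right) \left(7 - 321\right)}{-278 - 260} = \frac{\left(-1\right) \left(-107\right) \left(-314\right)}{-538} = \left(-33598\right) \left(- \frac{1}{538}\right) = \frac{16799}{269}$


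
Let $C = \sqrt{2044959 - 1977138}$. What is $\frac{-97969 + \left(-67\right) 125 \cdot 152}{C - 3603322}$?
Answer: $\frac{4940042759018}{12983929367863} + \frac{1370969 \sqrt{67821}}{12983929367863} \approx 0.3805$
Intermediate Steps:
$C = \sqrt{67821} \approx 260.42$
$\frac{-97969 + \left(-67\right) 125 \cdot 152}{C - 3603322} = \frac{-97969 + \left(-67\right) 125 \cdot 152}{\sqrt{67821} - 3603322} = \frac{-97969 - 1273000}{-3603322 + \sqrt{67821}} = - \frac{1370969}{-3603322 + \sqrt{67821}}$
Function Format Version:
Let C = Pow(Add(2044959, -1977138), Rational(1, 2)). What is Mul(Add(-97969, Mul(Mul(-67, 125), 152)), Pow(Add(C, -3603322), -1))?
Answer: Add(Rational(4940042759018, 12983929367863), Mul(Rational(1370969, 12983929367863), Pow(67821, Rational(1, 2)))) ≈ 0.38050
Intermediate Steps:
C = Pow(67821, Rational(1, 2)) ≈ 260.42
Mul(Add(-97969, Mul(Mul(-67, 125), 152)), Pow(Add(C, -3603322), -1)) = Mul(Add(-97969, Mul(Mul(-67, 125), 152)), Pow(Add(Pow(67821, Rational(1, 2)), -3603322), -1)) = Mul(Add(-97969, Mul(-8375, 152)), Pow(Add(-3603322, Pow(67821, Rational(1, 2))), -1)) = Mul(Add(-97969, -1273000), Pow(Add(-3603322, Pow(67821, Rational(1, 2))), -1)) = Mul(-1370969, Pow(Add(-3603322, Pow(67821, Rational(1, 2))), -1))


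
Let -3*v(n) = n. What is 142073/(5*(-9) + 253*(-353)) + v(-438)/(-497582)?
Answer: -35353006585/22230471014 ≈ -1.5903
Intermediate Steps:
v(n) = -n/3
142073/(5*(-9) + 253*(-353)) + v(-438)/(-497582) = 142073/(5*(-9) + 253*(-353)) - ⅓*(-438)/(-497582) = 142073/(-45 - 89309) + 146*(-1/497582) = 142073/(-89354) - 73/248791 = 142073*(-1/89354) - 73/248791 = -142073/89354 - 73/248791 = -35353006585/22230471014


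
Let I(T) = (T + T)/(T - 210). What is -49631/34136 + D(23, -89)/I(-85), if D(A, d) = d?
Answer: -5321635/34136 ≈ -155.90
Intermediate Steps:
I(T) = 2*T/(-210 + T) (I(T) = (2*T)/(-210 + T) = 2*T/(-210 + T))
-49631/34136 + D(23, -89)/I(-85) = -49631/34136 - 89/(2*(-85)/(-210 - 85)) = -49631*1/34136 - 89/(2*(-85)/(-295)) = -49631/34136 - 89/(2*(-85)*(-1/295)) = -49631/34136 - 89/34/59 = -49631/34136 - 89*59/34 = -49631/34136 - 5251/34 = -5321635/34136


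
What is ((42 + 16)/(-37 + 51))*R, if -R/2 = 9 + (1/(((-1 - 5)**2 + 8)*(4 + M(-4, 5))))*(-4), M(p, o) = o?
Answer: -51620/693 ≈ -74.488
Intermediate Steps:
R = -1780/99 (R = -2*(9 + (1/(((-1 - 5)**2 + 8)*(4 + 5)))*(-4)) = -2*(9 + (1/(((-6)**2 + 8)*9))*(-4)) = -2*(9 + ((1/9)/(36 + 8))*(-4)) = -2*(9 + ((1/9)/44)*(-4)) = -2*(9 + ((1/44)*(1/9))*(-4)) = -2*(9 + (1/396)*(-4)) = -2*(9 - 1/99) = -2*890/99 = -1780/99 ≈ -17.980)
((42 + 16)/(-37 + 51))*R = ((42 + 16)/(-37 + 51))*(-1780/99) = (58/14)*(-1780/99) = (58*(1/14))*(-1780/99) = (29/7)*(-1780/99) = -51620/693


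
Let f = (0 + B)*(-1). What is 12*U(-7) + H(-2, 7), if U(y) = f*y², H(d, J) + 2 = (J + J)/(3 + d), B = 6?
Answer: -3516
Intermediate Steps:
H(d, J) = -2 + 2*J/(3 + d) (H(d, J) = -2 + (J + J)/(3 + d) = -2 + (2*J)/(3 + d) = -2 + 2*J/(3 + d))
f = -6 (f = (0 + 6)*(-1) = 6*(-1) = -6)
U(y) = -6*y²
12*U(-7) + H(-2, 7) = 12*(-6*(-7)²) + 2*(-3 + 7 - 1*(-2))/(3 - 2) = 12*(-6*49) + 2*(-3 + 7 + 2)/1 = 12*(-294) + 2*1*6 = -3528 + 12 = -3516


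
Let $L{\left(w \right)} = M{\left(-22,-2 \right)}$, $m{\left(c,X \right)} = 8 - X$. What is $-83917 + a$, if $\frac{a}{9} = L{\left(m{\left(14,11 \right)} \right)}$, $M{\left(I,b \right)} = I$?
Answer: $-84115$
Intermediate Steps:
$L{\left(w \right)} = -22$
$a = -198$ ($a = 9 \left(-22\right) = -198$)
$-83917 + a = -83917 - 198 = -84115$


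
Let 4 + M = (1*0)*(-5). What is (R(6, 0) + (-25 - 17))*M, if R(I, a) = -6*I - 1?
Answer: 316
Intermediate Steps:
R(I, a) = -1 - 6*I
M = -4 (M = -4 + (1*0)*(-5) = -4 + 0*(-5) = -4 + 0 = -4)
(R(6, 0) + (-25 - 17))*M = ((-1 - 6*6) + (-25 - 17))*(-4) = ((-1 - 36) - 42)*(-4) = (-37 - 42)*(-4) = -79*(-4) = 316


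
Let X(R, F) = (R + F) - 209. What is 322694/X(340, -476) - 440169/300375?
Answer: -2157357079/2302875 ≈ -936.81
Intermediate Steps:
X(R, F) = -209 + F + R (X(R, F) = (F + R) - 209 = -209 + F + R)
322694/X(340, -476) - 440169/300375 = 322694/(-209 - 476 + 340) - 440169/300375 = 322694/(-345) - 440169*1/300375 = 322694*(-1/345) - 146723/100125 = -322694/345 - 146723/100125 = -2157357079/2302875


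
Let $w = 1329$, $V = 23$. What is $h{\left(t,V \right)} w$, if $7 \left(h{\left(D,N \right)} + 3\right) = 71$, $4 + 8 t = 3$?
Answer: $\frac{66450}{7} \approx 9492.9$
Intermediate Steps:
$t = - \frac{1}{8}$ ($t = - \frac{1}{2} + \frac{1}{8} \cdot 3 = - \frac{1}{2} + \frac{3}{8} = - \frac{1}{8} \approx -0.125$)
$h{\left(D,N \right)} = \frac{50}{7}$ ($h{\left(D,N \right)} = -3 + \frac{1}{7} \cdot 71 = -3 + \frac{71}{7} = \frac{50}{7}$)
$h{\left(t,V \right)} w = \frac{50}{7} \cdot 1329 = \frac{66450}{7}$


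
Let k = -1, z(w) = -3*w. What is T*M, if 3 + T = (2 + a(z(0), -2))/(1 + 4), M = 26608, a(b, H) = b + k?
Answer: -372512/5 ≈ -74502.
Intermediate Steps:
a(b, H) = -1 + b (a(b, H) = b - 1 = -1 + b)
T = -14/5 (T = -3 + (2 + (-1 - 3*0))/(1 + 4) = -3 + (2 + (-1 + 0))/5 = -3 + (2 - 1)*(⅕) = -3 + 1*(⅕) = -3 + ⅕ = -14/5 ≈ -2.8000)
T*M = -14/5*26608 = -372512/5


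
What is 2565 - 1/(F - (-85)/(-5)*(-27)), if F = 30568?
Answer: 79584254/31027 ≈ 2565.0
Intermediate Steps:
2565 - 1/(F - (-85)/(-5)*(-27)) = 2565 - 1/(30568 - (-85)/(-5)*(-27)) = 2565 - 1/(30568 - (-85)*(-1)/5*(-27)) = 2565 - 1/(30568 - 5*17/5*(-27)) = 2565 - 1/(30568 - 17*(-27)) = 2565 - 1/(30568 + 459) = 2565 - 1/31027 = 79584254/31027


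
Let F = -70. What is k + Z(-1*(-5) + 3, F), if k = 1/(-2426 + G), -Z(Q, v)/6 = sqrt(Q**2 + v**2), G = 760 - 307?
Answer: -1/1973 - 12*sqrt(1241) ≈ -422.73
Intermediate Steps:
G = 453
Z(Q, v) = -6*sqrt(Q**2 + v**2)
k = -1/1973 (k = 1/(-2426 + 453) = 1/(-1973) = -1/1973 ≈ -0.00050684)
k + Z(-1*(-5) + 3, F) = -1/1973 - 6*sqrt((-1*(-5) + 3)**2 + (-70)**2) = -1/1973 - 6*sqrt((5 + 3)**2 + 4900) = -1/1973 - 6*sqrt(8**2 + 4900) = -1/1973 - 6*sqrt(64 + 4900) = -1/1973 - 12*sqrt(1241)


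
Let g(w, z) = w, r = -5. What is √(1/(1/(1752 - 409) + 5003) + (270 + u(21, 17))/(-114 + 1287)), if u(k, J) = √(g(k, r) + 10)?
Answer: √(14310404188815811410 + 52955512137275700*√31)/7881422190 ≈ 0.48490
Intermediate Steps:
u(k, J) = √(10 + k) (u(k, J) = √(k + 10) = √(10 + k))
√(1/(1/(1752 - 409) + 5003) + (270 + u(21, 17))/(-114 + 1287)) = √(1/(1/(1752 - 409) + 5003) + (270 + √(10 + 21))/(-114 + 1287)) = √(1/(1/1343 + 5003) + (270 + √31)/1173) = √(1/(1/1343 + 5003) + (270 + √31)*(1/1173)) = √(1/(6719030/1343) + (90/391 + √31/1173)) = √(1343/6719030 + (90/391 + √31/1173)) = √(605237813/2627140730 + √31/1173)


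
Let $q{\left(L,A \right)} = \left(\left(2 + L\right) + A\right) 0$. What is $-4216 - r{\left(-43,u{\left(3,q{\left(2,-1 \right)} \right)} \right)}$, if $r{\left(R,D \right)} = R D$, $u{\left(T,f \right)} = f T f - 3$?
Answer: $-4345$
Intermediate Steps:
$q{\left(L,A \right)} = 0$ ($q{\left(L,A \right)} = \left(2 + A + L\right) 0 = 0$)
$u{\left(T,f \right)} = -3 + T f^{2}$ ($u{\left(T,f \right)} = T f f - 3 = T f^{2} - 3 = -3 + T f^{2}$)
$r{\left(R,D \right)} = D R$
$-4216 - r{\left(-43,u{\left(3,q{\left(2,-1 \right)} \right)} \right)} = -4216 - \left(-3 + 3 \cdot 0^{2}\right) \left(-43\right) = -4216 - \left(-3 + 3 \cdot 0\right) \left(-43\right) = -4216 - \left(-3 + 0\right) \left(-43\right) = -4216 - \left(-3\right) \left(-43\right) = -4216 - 129 = -4345$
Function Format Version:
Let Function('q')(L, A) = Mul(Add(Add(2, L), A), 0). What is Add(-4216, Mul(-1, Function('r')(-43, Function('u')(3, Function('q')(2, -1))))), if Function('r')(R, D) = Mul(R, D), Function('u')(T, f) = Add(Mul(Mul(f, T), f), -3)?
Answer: -4345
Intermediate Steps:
Function('q')(L, A) = 0 (Function('q')(L, A) = Mul(Add(2, A, L), 0) = 0)
Function('u')(T, f) = Add(-3, Mul(T, Pow(f, 2))) (Function('u')(T, f) = Add(Mul(Mul(T, f), f), -3) = Add(Mul(T, Pow(f, 2)), -3) = Add(-3, Mul(T, Pow(f, 2))))
Function('r')(R, D) = Mul(D, R)
Add(-4216, Mul(-1, Function('r')(-43, Function('u')(3, Function('q')(2, -1))))) = Add(-4216, Mul(-1, Mul(Add(-3, Mul(3, Pow(0, 2))), -43))) = Add(-4216, Mul(-1, Mul(Add(-3, Mul(3, 0)), -43))) = Add(-4216, Mul(-1, Mul(Add(-3, 0), -43))) = Add(-4216, Mul(-1, Mul(-3, -43))) = Add(-4216, Mul(-1, 129)) = Add(-4216, -129) = -4345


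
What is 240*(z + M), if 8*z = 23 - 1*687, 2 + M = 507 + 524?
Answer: 227040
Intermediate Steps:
M = 1029 (M = -2 + (507 + 524) = -2 + 1031 = 1029)
z = -83 (z = (23 - 1*687)/8 = (23 - 687)/8 = (1/8)*(-664) = -83)
240*(z + M) = 240*(-83 + 1029) = 240*946 = 227040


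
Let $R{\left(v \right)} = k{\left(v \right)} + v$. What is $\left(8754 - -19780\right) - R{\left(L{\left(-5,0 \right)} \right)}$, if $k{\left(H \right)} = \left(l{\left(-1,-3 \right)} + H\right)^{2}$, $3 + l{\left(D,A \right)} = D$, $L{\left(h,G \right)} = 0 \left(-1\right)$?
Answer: $28518$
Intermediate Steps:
$L{\left(h,G \right)} = 0$
$l{\left(D,A \right)} = -3 + D$
$k{\left(H \right)} = \left(-4 + H\right)^{2}$ ($k{\left(H \right)} = \left(\left(-3 - 1\right) + H\right)^{2} = \left(-4 + H\right)^{2}$)
$R{\left(v \right)} = v + \left(-4 + v\right)^{2}$ ($R{\left(v \right)} = \left(-4 + v\right)^{2} + v = v + \left(-4 + v\right)^{2}$)
$\left(8754 - -19780\right) - R{\left(L{\left(-5,0 \right)} \right)} = \left(8754 - -19780\right) - \left(0 + \left(-4 + 0\right)^{2}\right) = \left(8754 + 19780\right) - \left(0 + \left(-4\right)^{2}\right) = 28534 - \left(0 + 16\right) = 28534 - 16 = 28518$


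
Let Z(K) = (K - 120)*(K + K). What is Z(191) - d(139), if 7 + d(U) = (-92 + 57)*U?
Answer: 31994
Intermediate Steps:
Z(K) = 2*K*(-120 + K) (Z(K) = (-120 + K)*(2*K) = 2*K*(-120 + K))
d(U) = -7 - 35*U (d(U) = -7 + (-92 + 57)*U = -7 - 35*U)
Z(191) - d(139) = 2*191*(-120 + 191) - (-7 - 35*139) = 2*191*71 - (-7 - 4865) = 27122 - 1*(-4872) = 27122 + 4872 = 31994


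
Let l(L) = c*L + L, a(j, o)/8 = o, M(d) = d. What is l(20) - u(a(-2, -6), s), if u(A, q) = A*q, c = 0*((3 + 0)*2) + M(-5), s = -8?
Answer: -464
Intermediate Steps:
a(j, o) = 8*o
c = -5 (c = 0*((3 + 0)*2) - 5 = 0*(3*2) - 5 = 0*6 - 5 = 0 - 5 = -5)
l(L) = -4*L (l(L) = -5*L + L = -4*L)
l(20) - u(a(-2, -6), s) = -4*20 - 8*(-6)*(-8) = -80 - (-48)*(-8) = -80 - 1*384 = -80 - 384 = -464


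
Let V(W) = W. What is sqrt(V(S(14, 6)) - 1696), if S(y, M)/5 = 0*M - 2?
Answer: I*sqrt(1706) ≈ 41.304*I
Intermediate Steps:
S(y, M) = -10 (S(y, M) = 5*(0*M - 2) = 5*(0 - 2) = 5*(-2) = -10)
sqrt(V(S(14, 6)) - 1696) = sqrt(-10 - 1696) = sqrt(-1706) = I*sqrt(1706)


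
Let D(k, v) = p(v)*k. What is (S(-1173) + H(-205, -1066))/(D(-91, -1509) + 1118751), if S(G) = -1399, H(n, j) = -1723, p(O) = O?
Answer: -1561/628035 ≈ -0.0024855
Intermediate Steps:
D(k, v) = k*v (D(k, v) = v*k = k*v)
(S(-1173) + H(-205, -1066))/(D(-91, -1509) + 1118751) = (-1399 - 1723)/(-91*(-1509) + 1118751) = -3122/(137319 + 1118751) = -3122/1256070 = -3122*1/1256070 = -1561/628035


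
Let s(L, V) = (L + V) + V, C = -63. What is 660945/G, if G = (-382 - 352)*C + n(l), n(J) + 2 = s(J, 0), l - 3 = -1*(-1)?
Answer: 660945/46244 ≈ 14.293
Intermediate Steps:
l = 4 (l = 3 - 1*(-1) = 3 + 1 = 4)
s(L, V) = L + 2*V
n(J) = -2 + J (n(J) = -2 + (J + 2*0) = -2 + (J + 0) = -2 + J)
G = 46244 (G = (-382 - 352)*(-63) + (-2 + 4) = -734*(-63) + 2 = 46242 + 2 = 46244)
660945/G = 660945/46244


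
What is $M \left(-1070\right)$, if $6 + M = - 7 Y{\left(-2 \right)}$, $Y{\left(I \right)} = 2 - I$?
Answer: $36380$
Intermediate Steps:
$M = -34$ ($M = -6 - 7 \left(2 - -2\right) = -6 - 7 \left(2 + 2\right) = -6 - 28 = -34$)
$M \left(-1070\right) = \left(-34\right) \left(-1070\right) = 36380$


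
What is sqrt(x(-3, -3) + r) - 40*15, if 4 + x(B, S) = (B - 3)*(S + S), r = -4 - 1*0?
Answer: -600 + 2*sqrt(7) ≈ -594.71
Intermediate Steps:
r = -4 (r = -4 + 0 = -4)
x(B, S) = -4 + 2*S*(-3 + B) (x(B, S) = -4 + (B - 3)*(S + S) = -4 + (-3 + B)*(2*S) = -4 + 2*S*(-3 + B))
sqrt(x(-3, -3) + r) - 40*15 = sqrt((-4 - 6*(-3) + 2*(-3)*(-3)) - 4) - 40*15 = sqrt((-4 + 18 + 18) - 4) - 600 = sqrt(32 - 4) - 600 = sqrt(28) - 600 = 2*sqrt(7) - 600 = -600 + 2*sqrt(7)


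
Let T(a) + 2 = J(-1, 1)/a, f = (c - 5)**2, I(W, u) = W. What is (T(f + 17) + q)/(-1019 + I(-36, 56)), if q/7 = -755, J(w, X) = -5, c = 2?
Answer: 137467/27430 ≈ 5.0116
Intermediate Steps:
q = -5285 (q = 7*(-755) = -5285)
f = 9 (f = (2 - 5)**2 = (-3)**2 = 9)
T(a) = -2 - 5/a
(T(f + 17) + q)/(-1019 + I(-36, 56)) = ((-2 - 5/(9 + 17)) - 5285)/(-1019 - 36) = ((-2 - 5/26) - 5285)/(-1055) = ((-2 - 5*1/26) - 5285)*(-1/1055) = ((-2 - 5/26) - 5285)*(-1/1055) = (-57/26 - 5285)*(-1/1055) = -137467/26*(-1/1055) = 137467/27430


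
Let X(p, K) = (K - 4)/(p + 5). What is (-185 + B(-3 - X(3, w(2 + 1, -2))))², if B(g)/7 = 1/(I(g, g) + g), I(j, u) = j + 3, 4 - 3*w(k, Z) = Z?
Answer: 881721/25 ≈ 35269.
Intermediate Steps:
w(k, Z) = 4/3 - Z/3
X(p, K) = (-4 + K)/(5 + p)
I(j, u) = 3 + j
B(g) = 7/(3 + 2*g) (B(g) = 7/((3 + g) + g) = 7/(3 + 2*g))
(-185 + B(-3 - X(3, w(2 + 1, -2))))² = (-185 + 7/(3 + 2*(-3 - (-4 + (4/3 - ⅓*(-2)))/(5 + 3))))² = (-185 + 7/(3 + 2*(-3 - (-4 + (4/3 + ⅔))/8)))² = (-185 + 7/(3 + 2*(-3 - (-4 + 2)/8)))² = (-185 + 7/(3 + 2*(-3 - (-2)/8)))² = (-185 + 7/(3 + 2*(-3 - 1*(-¼))))² = (-185 + 7/(3 + 2*(-3 + ¼)))² = (-185 + 7/(3 + 2*(-11/4)))² = (-185 + 7/(3 - 11/2))² = (-185 + 7/(-5/2))² = (-185 + 7*(-⅖))² = (-185 - 14/5)² = (-939/5)² = 881721/25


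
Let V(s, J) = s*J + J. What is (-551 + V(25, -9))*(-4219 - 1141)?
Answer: 4207600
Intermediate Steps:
V(s, J) = J + J*s (V(s, J) = J*s + J = J + J*s)
(-551 + V(25, -9))*(-4219 - 1141) = (-551 - 9*(1 + 25))*(-4219 - 1141) = (-551 - 9*26)*(-5360) = (-551 - 234)*(-5360) = -785*(-5360) = 4207600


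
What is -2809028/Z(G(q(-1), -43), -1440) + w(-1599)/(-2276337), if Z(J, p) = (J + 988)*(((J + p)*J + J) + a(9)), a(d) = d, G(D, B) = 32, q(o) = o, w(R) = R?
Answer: 538976077928/8709891354675 ≈ 0.061881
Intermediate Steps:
Z(J, p) = (988 + J)*(9 + J + J*(J + p)) (Z(J, p) = (J + 988)*(((J + p)*J + J) + 9) = (988 + J)*((J*(J + p) + J) + 9) = (988 + J)*((J + J*(J + p)) + 9) = (988 + J)*(9 + J + J*(J + p)))
-2809028/Z(G(q(-1), -43), -1440) + w(-1599)/(-2276337) = -2809028/(8892 + 32³ + 989*32² + 997*32 - 1440*32² + 988*32*(-1440)) - 1599/(-2276337) = -2809028/(8892 + 32768 + 989*1024 + 31904 - 1440*1024 - 45527040) - 1599*(-1/2276337) = -2809028/(8892 + 32768 + 1012736 + 31904 - 1474560 - 45527040) + 533/758779 = -2809028/(-45915300) + 533/758779 = -2809028*(-1/45915300) + 533/758779 = 702257/11478825 + 533/758779 = 538976077928/8709891354675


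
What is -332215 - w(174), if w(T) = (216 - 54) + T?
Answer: -332551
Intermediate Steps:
w(T) = 162 + T
-332215 - w(174) = -332215 - (162 + 174) = -332215 - 1*336 = -332215 - 336 = -332551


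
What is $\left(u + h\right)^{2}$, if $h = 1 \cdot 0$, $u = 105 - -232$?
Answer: $113569$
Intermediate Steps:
$u = 337$ ($u = 105 + 232 = 337$)
$h = 0$
$\left(u + h\right)^{2} = \left(337 + 0\right)^{2} = 337^{2} = 113569$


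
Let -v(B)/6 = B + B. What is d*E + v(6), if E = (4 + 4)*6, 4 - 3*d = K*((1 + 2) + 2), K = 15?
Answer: -1208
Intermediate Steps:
v(B) = -12*B (v(B) = -6*(B + B) = -12*B)
d = -71/3 (d = 4/3 - 5*((1 + 2) + 2) = 4/3 - 5*(3 + 2) = 4/3 - 5*5 = 4/3 - ⅓*75 = 4/3 - 25 = -71/3 ≈ -23.667)
E = 48 (E = 8*6 = 48)
d*E + v(6) = -71/3*48 - 12*6 = -1136 - 72 = -1208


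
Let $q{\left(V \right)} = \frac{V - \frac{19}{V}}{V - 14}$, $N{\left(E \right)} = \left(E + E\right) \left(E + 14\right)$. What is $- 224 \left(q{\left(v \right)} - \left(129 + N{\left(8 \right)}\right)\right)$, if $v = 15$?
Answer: $\frac{1570016}{15} \approx 1.0467 \cdot 10^{5}$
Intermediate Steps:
$N{\left(E \right)} = 2 E \left(14 + E\right)$
$q{\left(V \right)} = \frac{V - \frac{19}{V}}{-14 + V}$
$- 224 \left(q{\left(v \right)} - \left(129 + N{\left(8 \right)}\right)\right) = - 224 \left(\frac{-19 + 15^{2}}{15 \left(-14 + 15\right)} - \left(129 + 2 \cdot 8 \left(14 + 8\right)\right)\right) = - 224 \left(\frac{-19 + 225}{15 \cdot 1} - \left(129 + 2 \cdot 8 \cdot 22\right)\right) = - 224 \left(\frac{1}{15} \cdot 1 \cdot 206 - 481\right) = - 224 \left(\frac{206}{15} - 481\right) = \left(-224\right) \left(- \frac{7009}{15}\right) = \frac{1570016}{15}$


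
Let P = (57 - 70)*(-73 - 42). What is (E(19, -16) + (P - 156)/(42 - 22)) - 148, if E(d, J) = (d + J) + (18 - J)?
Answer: -881/20 ≈ -44.050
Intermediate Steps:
P = 1495 (P = -13*(-115) = 1495)
E(d, J) = 18 + d (E(d, J) = (J + d) + (18 - J) = 18 + d)
(E(19, -16) + (P - 156)/(42 - 22)) - 148 = ((18 + 19) + (1495 - 156)/(42 - 22)) - 148 = (37 + 1339/20) - 148 = 2079/20 - 148 = -881/20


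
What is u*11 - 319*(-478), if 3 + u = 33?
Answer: 152812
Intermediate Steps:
u = 30 (u = -3 + 33 = 30)
u*11 - 319*(-478) = 30*11 - 319*(-478) = 330 + 152482 = 152812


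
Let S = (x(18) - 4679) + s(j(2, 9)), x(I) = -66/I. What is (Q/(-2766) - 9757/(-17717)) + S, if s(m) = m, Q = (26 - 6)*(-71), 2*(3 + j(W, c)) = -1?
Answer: -229594491827/49005222 ≈ -4685.1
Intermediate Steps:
j(W, c) = -7/2 (j(W, c) = -3 + (½)*(-1) = -3 - ½ = -7/2)
Q = -1420 (Q = 20*(-71) = -1420)
S = -28117/6 (S = (-66/18 - 4679) - 7/2 = (-66*1/18 - 4679) - 7/2 = (-11/3 - 4679) - 7/2 = -14048/3 - 7/2 = -28117/6 ≈ -4686.2)
(Q/(-2766) - 9757/(-17717)) + S = (-1420/(-2766) - 9757/(-17717)) - 28117/6 = (-1420*(-1/2766) - 9757*(-1/17717)) - 28117/6 = (710/1383 + 9757/17717) - 28117/6 = 26073001/24502611 - 28117/6 = -229594491827/49005222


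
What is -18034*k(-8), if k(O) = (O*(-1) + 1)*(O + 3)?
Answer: 811530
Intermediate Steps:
k(O) = (1 - O)*(3 + O) (k(O) = (-O + 1)*(3 + O) = (1 - O)*(3 + O))
-18034*k(-8) = -18034*(3 - 1*(-8)**2 - 2*(-8)) = -18034*(3 - 1*64 + 16) = -18034*(3 - 64 + 16) = -18034*(-45) = 811530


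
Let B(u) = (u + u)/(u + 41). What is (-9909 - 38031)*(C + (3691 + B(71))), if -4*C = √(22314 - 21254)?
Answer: -2478102495/14 + 23970*√265 ≈ -1.7662e+8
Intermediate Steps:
B(u) = 2*u/(41 + u) (B(u) = (2*u)/(41 + u) = 2*u/(41 + u))
C = -√265/2 (C = -√(22314 - 21254)/4 = -√265/2 ≈ -8.1394)
(-9909 - 38031)*(C + (3691 + B(71))) = (-9909 - 38031)*(-√265/2 + (3691 + 2*71/(41 + 71))) = -47940*(-√265/2 + (3691 + 2*71/112)) = -47940*(-√265/2 + (3691 + 2*71*(1/112))) = -47940*(-√265/2 + (3691 + 71/56)) = -47940*(-√265/2 + 206767/56) = -47940*(206767/56 - √265/2) = -2478102495/14 + 23970*√265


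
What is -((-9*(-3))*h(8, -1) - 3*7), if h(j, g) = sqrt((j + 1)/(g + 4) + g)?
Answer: 21 - 27*sqrt(2) ≈ -17.184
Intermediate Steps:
h(j, g) = sqrt(g + (1 + j)/(4 + g)) (h(j, g) = sqrt((1 + j)/(4 + g) + g) = sqrt(g + (1 + j)/(4 + g)))
-((-9*(-3))*h(8, -1) - 3*7) = -((-9*(-3))*sqrt((1 + 8 - (4 - 1))/(4 - 1)) - 3*7) = -(27*sqrt((1 + 8 - 1*3)/3) - 21) = -(27*sqrt((1 + 8 - 3)/3) - 21) = -(27*sqrt((1/3)*6) - 21) = -(27*sqrt(2) - 21) = -(-21 + 27*sqrt(2)) = 21 - 27*sqrt(2)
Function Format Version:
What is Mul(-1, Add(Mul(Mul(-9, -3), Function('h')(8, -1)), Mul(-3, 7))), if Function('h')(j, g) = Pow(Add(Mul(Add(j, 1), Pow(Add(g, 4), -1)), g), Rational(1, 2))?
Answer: Add(21, Mul(-27, Pow(2, Rational(1, 2)))) ≈ -17.184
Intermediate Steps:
Function('h')(j, g) = Pow(Add(g, Mul(Pow(Add(4, g), -1), Add(1, j))), Rational(1, 2)) (Function('h')(j, g) = Pow(Add(Mul(Add(1, j), Pow(Add(4, g), -1)), g), Rational(1, 2)) = Pow(Add(Mul(Pow(Add(4, g), -1), Add(1, j)), g), Rational(1, 2)) = Pow(Add(g, Mul(Pow(Add(4, g), -1), Add(1, j))), Rational(1, 2)))
Mul(-1, Add(Mul(Mul(-9, -3), Function('h')(8, -1)), Mul(-3, 7))) = Mul(-1, Add(Mul(Mul(-9, -3), Pow(Mul(Pow(Add(4, -1), -1), Add(1, 8, Mul(-1, Add(4, -1)))), Rational(1, 2))), Mul(-3, 7))) = Mul(-1, Add(Mul(27, Pow(Mul(Pow(3, -1), Add(1, 8, Mul(-1, 3))), Rational(1, 2))), -21)) = Mul(-1, Add(Mul(27, Pow(Mul(Rational(1, 3), Add(1, 8, -3)), Rational(1, 2))), -21)) = Mul(-1, Add(Mul(27, Pow(Mul(Rational(1, 3), 6), Rational(1, 2))), -21)) = Mul(-1, Add(Mul(27, Pow(2, Rational(1, 2))), -21)) = Mul(-1, Add(-21, Mul(27, Pow(2, Rational(1, 2))))) = Add(21, Mul(-27, Pow(2, Rational(1, 2))))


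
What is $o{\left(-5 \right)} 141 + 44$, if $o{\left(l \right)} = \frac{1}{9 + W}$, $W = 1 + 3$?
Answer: $\frac{713}{13} \approx 54.846$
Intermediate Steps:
$W = 4$
$o{\left(l \right)} = \frac{1}{13}$ ($o{\left(l \right)} = \frac{1}{9 + 4} = \frac{1}{13}$)
$o{\left(-5 \right)} 141 + 44 = \frac{1}{13} \cdot 141 + 44 = \frac{141}{13} + 44 = \frac{713}{13}$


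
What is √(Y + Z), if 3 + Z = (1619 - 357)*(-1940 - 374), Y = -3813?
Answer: 2*I*√731021 ≈ 1710.0*I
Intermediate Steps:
Z = -2920271 (Z = -3 + (1619 - 357)*(-1940 - 374) = -3 + 1262*(-2314) = -3 - 2920268 = -2920271)
√(Y + Z) = √(-3813 - 2920271) = √(-2924084) = 2*I*√731021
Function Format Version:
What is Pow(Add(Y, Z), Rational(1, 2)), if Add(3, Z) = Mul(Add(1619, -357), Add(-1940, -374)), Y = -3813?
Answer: Mul(2, I, Pow(731021, Rational(1, 2))) ≈ Mul(1710.0, I)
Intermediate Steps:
Z = -2920271 (Z = Add(-3, Mul(Add(1619, -357), Add(-1940, -374))) = Add(-3, Mul(1262, -2314)) = Add(-3, -2920268) = -2920271)
Pow(Add(Y, Z), Rational(1, 2)) = Pow(Add(-3813, -2920271), Rational(1, 2)) = Pow(-2924084, Rational(1, 2)) = Mul(2, I, Pow(731021, Rational(1, 2)))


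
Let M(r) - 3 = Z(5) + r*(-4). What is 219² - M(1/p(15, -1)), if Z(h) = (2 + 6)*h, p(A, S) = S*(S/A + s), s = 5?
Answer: 1772936/37 ≈ 47917.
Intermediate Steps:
p(A, S) = S*(5 + S/A) (p(A, S) = S*(S/A + 5) = S*(5 + S/A))
Z(h) = 8*h
M(r) = 43 - 4*r (M(r) = 3 + (8*5 + r*(-4)) = 3 + (40 - 4*r) = 43 - 4*r)
219² - M(1/p(15, -1)) = 219² - (43 - 4*(-15/(-1 + 5*15))) = 47961 - (43 - 4*(-15/(-1 + 75))) = 47961 - (43 - 4/((-1*1/15*74))) = 47961 - (43 - 4/(-74/15)) = 47961 - (43 - 4*(-15/74)) = 47961 - (43 + 30/37) = 47961 - 1*1621/37 = 47961 - 1621/37 = 1772936/37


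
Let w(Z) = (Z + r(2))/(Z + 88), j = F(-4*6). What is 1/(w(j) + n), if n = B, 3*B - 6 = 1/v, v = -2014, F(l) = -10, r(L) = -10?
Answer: 78546/136939 ≈ 0.57358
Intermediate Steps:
j = -10
B = 12083/6042 (B = 2 + (1/3)/(-2014) = 2 + (1/3)*(-1/2014) = 2 - 1/6042 = 12083/6042 ≈ 1.9998)
w(Z) = (-10 + Z)/(88 + Z) (w(Z) = (Z - 10)/(Z + 88) = (-10 + Z)/(88 + Z))
n = 12083/6042 ≈ 1.9998
1/(w(j) + n) = 1/((-10 - 10)/(88 - 10) + 12083/6042) = 1/(-20/78 + 12083/6042) = 1/((1/78)*(-20) + 12083/6042) = 1/(-10/39 + 12083/6042) = 1/(136939/78546) = 78546/136939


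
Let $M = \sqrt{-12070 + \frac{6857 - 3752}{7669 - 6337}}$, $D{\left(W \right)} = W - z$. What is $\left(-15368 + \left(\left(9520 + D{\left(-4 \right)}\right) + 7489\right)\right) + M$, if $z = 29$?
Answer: $1608 + \frac{i \sqrt{66082555}}{74} \approx 1608.0 + 109.85 i$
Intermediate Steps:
$D{\left(W \right)} = -29 + W$ ($D{\left(W \right)} = W - 29 = -29 + W$)
$M = \frac{i \sqrt{66082555}}{74}$ ($M = \sqrt{-12070 + \frac{3105}{1332}} = \sqrt{-12070 + 3105 \cdot \frac{1}{1332}} = \sqrt{-12070 + \frac{345}{148}} = \sqrt{- \frac{1786015}{148}} = \frac{i \sqrt{66082555}}{74} \approx 109.85 i$)
$\left(-15368 + \left(\left(9520 + D{\left(-4 \right)}\right) + 7489\right)\right) + M = \left(-15368 + \left(\left(9520 - 33\right) + 7489\right)\right) + \frac{i \sqrt{66082555}}{74} = \left(-15368 + \left(9487 + 7489\right)\right) + \frac{i \sqrt{66082555}}{74} = \left(-15368 + 16976\right) + \frac{i \sqrt{66082555}}{74} = 1608 + \frac{i \sqrt{66082555}}{74}$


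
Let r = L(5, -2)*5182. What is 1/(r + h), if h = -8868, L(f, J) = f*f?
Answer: 1/120682 ≈ 8.2862e-6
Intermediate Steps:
L(f, J) = f²
r = 129550 (r = 5²*5182 = 25*5182 = 129550)
1/(r + h) = 1/(129550 - 8868) = 1/120682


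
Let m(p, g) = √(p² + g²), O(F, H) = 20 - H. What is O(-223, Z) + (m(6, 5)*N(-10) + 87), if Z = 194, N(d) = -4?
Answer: -87 - 4*√61 ≈ -118.24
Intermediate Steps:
m(p, g) = √(g² + p²)
O(-223, Z) + (m(6, 5)*N(-10) + 87) = (20 - 1*194) + (√(5² + 6²)*(-4) + 87) = (20 - 194) + (√(25 + 36)*(-4) + 87) = -174 + (√61*(-4) + 87) = -174 + (-4*√61 + 87) = -174 + (87 - 4*√61) = -87 - 4*√61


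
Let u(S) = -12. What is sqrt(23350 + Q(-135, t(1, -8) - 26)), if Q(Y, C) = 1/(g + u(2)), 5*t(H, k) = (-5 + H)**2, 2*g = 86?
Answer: sqrt(22439381)/31 ≈ 152.81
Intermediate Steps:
g = 43 (g = (1/2)*86 = 43)
t(H, k) = (-5 + H)**2/5
Q(Y, C) = 1/31 (Q(Y, C) = 1/(43 - 12) = 1/31)
sqrt(23350 + Q(-135, t(1, -8) - 26)) = sqrt(23350 + 1/31) = sqrt(723851/31) = sqrt(22439381)/31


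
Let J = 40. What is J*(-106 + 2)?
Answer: -4160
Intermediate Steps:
J*(-106 + 2) = 40*(-106 + 2) = 40*(-104) = -4160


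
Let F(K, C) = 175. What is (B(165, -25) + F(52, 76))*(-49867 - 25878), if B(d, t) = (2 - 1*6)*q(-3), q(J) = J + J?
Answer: -15073255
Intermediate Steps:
q(J) = 2*J
B(d, t) = 24 (B(d, t) = (2 - 1*6)*(2*(-3)) = (2 - 6)*(-6) = -4*(-6) = 24)
(B(165, -25) + F(52, 76))*(-49867 - 25878) = (24 + 175)*(-49867 - 25878) = 199*(-75745) = -15073255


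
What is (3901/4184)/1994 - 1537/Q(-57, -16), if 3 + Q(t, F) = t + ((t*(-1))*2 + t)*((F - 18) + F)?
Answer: 6417191531/12138913680 ≈ 0.52865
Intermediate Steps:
Q(t, F) = -3 + t - t*(-18 + 2*F) (Q(t, F) = -3 + (t + ((t*(-1))*2 + t)*((F - 18) + F)) = -3 + (t + (-t*2 + t)*((-18 + F) + F)) = -3 + (t + (-2*t + t)*(-18 + 2*F)) = -3 + (t + (-t)*(-18 + 2*F)) = -3 + (t - t*(-18 + 2*F)) = -3 + t - t*(-18 + 2*F))
(3901/4184)/1994 - 1537/Q(-57, -16) = (3901/4184)/1994 - 1537/(-3 + 19*(-57) - 2*(-16)*(-57)) = (3901*(1/4184))*(1/1994) - 1537/(-3 - 1083 - 1824) = (3901/4184)*(1/1994) - 1537/(-2910) = 3901/8342896 - 1537*(-1/2910) = 3901/8342896 + 1537/2910 = 6417191531/12138913680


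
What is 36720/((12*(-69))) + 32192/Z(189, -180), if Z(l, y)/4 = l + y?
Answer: 175924/207 ≈ 849.87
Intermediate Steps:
Z(l, y) = 4*l + 4*y (Z(l, y) = 4*(l + y) = 4*l + 4*y)
36720/((12*(-69))) + 32192/Z(189, -180) = 36720/((12*(-69))) + 32192/(4*189 + 4*(-180)) = 36720/(-828) + 32192/(756 - 720) = 36720*(-1/828) + 32192/36 = -1020/23 + 32192*(1/36) = -1020/23 + 8048/9 = 175924/207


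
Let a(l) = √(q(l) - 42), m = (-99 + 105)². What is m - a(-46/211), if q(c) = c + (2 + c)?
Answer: 36 - 6*I*√50007/211 ≈ 36.0 - 6.3589*I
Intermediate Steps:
q(c) = 2 + 2*c
m = 36 (m = 6² = 36)
a(l) = √(-40 + 2*l) (a(l) = √((2 + 2*l) - 42) = √(-40 + 2*l))
m - a(-46/211) = 36 - √(-40 + 2*(-46/211)) = 36 - √(-40 - 92/211) = 36 - √(-8532/211) = 36 - 6*I*√50007/211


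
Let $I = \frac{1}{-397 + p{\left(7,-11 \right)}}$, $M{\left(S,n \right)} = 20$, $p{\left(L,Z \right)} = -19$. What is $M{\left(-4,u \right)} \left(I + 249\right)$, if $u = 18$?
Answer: $\frac{517915}{104} \approx 4980.0$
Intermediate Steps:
$I = - \frac{1}{416}$ ($I = \frac{1}{-397 - 19} = \frac{1}{-416} = - \frac{1}{416} \approx -0.0024038$)
$M{\left(-4,u \right)} \left(I + 249\right) = 20 \left(- \frac{1}{416} + 249\right) = 20 \cdot \frac{103583}{416} = \frac{517915}{104}$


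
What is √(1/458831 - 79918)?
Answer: I*√46606115794247/24149 ≈ 282.7*I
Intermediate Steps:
√(1/458831 - 79918) = √(-36668855857/458831) = I*√46606115794247/24149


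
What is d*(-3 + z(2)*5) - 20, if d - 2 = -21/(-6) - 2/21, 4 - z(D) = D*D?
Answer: -507/14 ≈ -36.214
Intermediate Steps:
z(D) = 4 - D² (z(D) = 4 - D*D = 4 - D²)
d = 227/42 (d = 2 + (-21/(-6) - 2/21) = 2 + (-21*(-⅙) - 2*1/21) = 2 + (7/2 - 2/21) = 2 + 143/42 = 227/42 ≈ 5.4048)
d*(-3 + z(2)*5) - 20 = 227*(-3 + (4 - 1*2²)*5)/42 - 20 = 227*(-3 + (4 - 1*4)*5)/42 - 20 = 227*(-3 + (4 - 4)*5)/42 - 20 = 227*(-3 + 0*5)/42 - 20 = 227*(-3 + 0)/42 - 20 = (227/42)*(-3) - 20 = -227/14 - 20 = -507/14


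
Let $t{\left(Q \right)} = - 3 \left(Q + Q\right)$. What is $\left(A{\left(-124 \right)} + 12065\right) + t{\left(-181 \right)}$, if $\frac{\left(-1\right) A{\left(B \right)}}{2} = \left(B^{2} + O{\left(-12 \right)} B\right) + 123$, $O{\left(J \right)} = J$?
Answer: $-20823$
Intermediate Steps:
$t{\left(Q \right)} = - 6 Q$ ($t{\left(Q \right)} = - 3 \cdot 2 Q = - 6 Q$)
$A{\left(B \right)} = -246 - 2 B^{2} + 24 B$ ($A{\left(B \right)} = - 2 \left(\left(B^{2} - 12 B\right) + 123\right) = - 2 \left(123 + B^{2} - 12 B\right) = -246 - 2 B^{2} + 24 B$)
$\left(A{\left(-124 \right)} + 12065\right) + t{\left(-181 \right)} = \left(\left(-246 - 2 \left(-124\right)^{2} + 24 \left(-124\right)\right) + 12065\right) - -1086 = \left(\left(-246 - 30752 - 2976\right) + 12065\right) + 1086 = \left(-33974 + 12065\right) + 1086 = -21909 + 1086 = -20823$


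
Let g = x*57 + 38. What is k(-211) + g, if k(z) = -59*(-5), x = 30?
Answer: 2043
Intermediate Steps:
k(z) = 295
g = 1748 (g = 30*57 + 38 = 1710 + 38 = 1748)
k(-211) + g = 295 + 1748 = 2043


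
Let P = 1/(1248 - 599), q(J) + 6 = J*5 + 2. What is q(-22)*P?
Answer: -114/649 ≈ -0.17565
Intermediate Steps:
q(J) = -4 + 5*J (q(J) = -6 + (J*5 + 2) = -6 + (5*J + 2) = -6 + (2 + 5*J) = -4 + 5*J)
P = 1/649 ≈ 0.0015408
q(-22)*P = (-4 + 5*(-22))*(1/649) = (-4 - 110)*(1/649) = -114*1/649 = -114/649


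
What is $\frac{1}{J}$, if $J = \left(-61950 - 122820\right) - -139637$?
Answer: $- \frac{1}{45133} \approx -2.2157 \cdot 10^{-5}$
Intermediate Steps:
$J = -45133$ ($J = -184770 + 139637 = -45133$)
$\frac{1}{J} = \frac{1}{-45133} = - \frac{1}{45133}$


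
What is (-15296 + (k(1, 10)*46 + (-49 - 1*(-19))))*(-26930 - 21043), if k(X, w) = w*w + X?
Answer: 512351640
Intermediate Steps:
k(X, w) = X + w² (k(X, w) = w² + X = X + w²)
(-15296 + (k(1, 10)*46 + (-49 - 1*(-19))))*(-26930 - 21043) = (-15296 + ((1 + 10²)*46 + (-49 - 1*(-19))))*(-26930 - 21043) = (-15296 + ((1 + 100)*46 + (-49 + 19)))*(-47973) = (-15296 + (101*46 - 30))*(-47973) = (-15296 + (4646 - 30))*(-47973) = (-15296 + 4616)*(-47973) = -10680*(-47973) = 512351640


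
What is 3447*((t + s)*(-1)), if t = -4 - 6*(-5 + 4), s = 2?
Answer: -13788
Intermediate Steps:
t = 2 (t = -4 - 6*(-1) = -4 - 1*(-6) = -4 + 6 = 2)
3447*((t + s)*(-1)) = 3447*((2 + 2)*(-1)) = 3447*(4*(-1)) = 3447*(-4) = -13788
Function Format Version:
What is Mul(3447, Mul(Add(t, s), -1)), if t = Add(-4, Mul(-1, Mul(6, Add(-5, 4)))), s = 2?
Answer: -13788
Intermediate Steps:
t = 2 (t = Add(-4, Mul(-1, Mul(6, -1))) = Add(-4, Mul(-1, -6)) = Add(-4, 6) = 2)
Mul(3447, Mul(Add(t, s), -1)) = Mul(3447, Mul(Add(2, 2), -1)) = Mul(3447, Mul(4, -1)) = Mul(3447, -4) = -13788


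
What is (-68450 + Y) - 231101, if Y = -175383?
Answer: -474934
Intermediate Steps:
(-68450 + Y) - 231101 = (-68450 - 175383) - 231101 = -243833 - 231101 = -474934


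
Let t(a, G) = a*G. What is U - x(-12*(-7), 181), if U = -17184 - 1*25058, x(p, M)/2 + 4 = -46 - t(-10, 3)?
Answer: -42202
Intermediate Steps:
t(a, G) = G*a
x(p, M) = -40 (x(p, M) = -8 + 2*(-46 - 3*(-10)) = -8 + 2*(-46 - 1*(-30)) = -8 + 2*(-46 + 30) = -8 + 2*(-16) = -8 - 32 = -40)
U = -42242 (U = -17184 - 25058 = -42242)
U - x(-12*(-7), 181) = -42242 - 1*(-40) = -42242 + 40 = -42202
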